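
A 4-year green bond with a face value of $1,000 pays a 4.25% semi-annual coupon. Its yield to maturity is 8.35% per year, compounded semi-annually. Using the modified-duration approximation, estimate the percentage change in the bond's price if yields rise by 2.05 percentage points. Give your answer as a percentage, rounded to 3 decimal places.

-7.270%

Periodic yield y = 0.04175. Modified duration first:
  t   CF        PV=CF/(1+0.04175)^t    t·PV
  1        21.25        20.3984        20.3984
  2        21.25        19.5809        39.1617
  3        21.25        18.7961        56.3884
  4        21.25        18.0428        72.1714
  5        21.25        17.3197        86.5987
  6        21.25        16.6256        99.7537
  7        21.25        15.9593       111.7152
  8     1,021.25       736.2478     5,889.9822
  Σ                    862.9707     6,376.1697
P = 862.9707; D_Mac = 7.38863 half-year periods = 3.69431 yrs; D_mod = 3.69431/(1+0.04175) = 3.54626 yrs.
ΔP/P ≈ -D_mod · Δy = -3.54626 × (+0.0205) = -0.072698 = -7.2698%.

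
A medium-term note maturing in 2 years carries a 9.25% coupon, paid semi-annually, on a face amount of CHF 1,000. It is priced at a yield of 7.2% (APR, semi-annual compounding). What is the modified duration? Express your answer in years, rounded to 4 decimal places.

1.8088 years

Periodic yield y = 0.036. First find Macaulay duration:
  t   CF        PV=CF/(1+0.036)^t    t·PV
  1        46.25        44.6429        44.6429
  2        46.25        43.0916        86.1831
  3        46.25        41.5942       124.7825
  4     1,046.25       908.2313     3,632.9251
  Σ                  1,037.5599     3,888.5336
P = 1,037.5599; Macaulay duration = 3,888.5336 / 1,037.5599 = 3.74777 half-year periods = 1.87388 years.
Modified duration = D_Mac / (1 + y) = 1.87388 / 1.036 = 1.80877 years.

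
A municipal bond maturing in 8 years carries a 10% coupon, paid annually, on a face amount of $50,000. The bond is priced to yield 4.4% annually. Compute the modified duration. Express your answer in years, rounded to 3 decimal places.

Periodic yield y = 0.044. First find Macaulay duration:
  t   CF        PV=CF/(1+0.044)^t    t·PV
  1     5,000.00     4,789.2720     4,789.2720
  2     5,000.00     4,587.4253     9,174.8506
  3     5,000.00     4,394.0856    13,182.2567
  4     5,000.00     4,208.8942    16,835.5768
  5     5,000.00     4,031.5079    20,157.5393
  6     5,000.00     3,861.5976    23,169.5854
  7     5,000.00     3,698.8482    25,891.9377
  8    55,000.00    38,972.5390   311,780.3119
  Σ                 68,544.1698   424,981.3305
P = 68,544.1698; Macaulay duration = 424,981.3305 / 68,544.1698 = 6.20011 years.
Modified duration = D_Mac / (1 + y) = 6.20011 / 1.044 = 5.93880 years.

5.939 years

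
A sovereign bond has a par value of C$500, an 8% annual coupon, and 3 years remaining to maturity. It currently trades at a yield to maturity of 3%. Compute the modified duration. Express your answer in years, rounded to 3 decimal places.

Periodic yield y = 0.03. First find Macaulay duration:
  t   CF        PV=CF/(1+0.03)^t    t·PV
  1        40.00        38.8350        38.8350
  2        40.00        37.7038        75.4077
  3       540.00       494.1765     1,482.5295
  Σ                    570.7153     1,596.7721
P = 570.7153; Macaulay duration = 1,596.7721 / 570.7153 = 2.79784 years.
Modified duration = D_Mac / (1 + y) = 2.79784 / 1.03 = 2.71635 years.

2.716 years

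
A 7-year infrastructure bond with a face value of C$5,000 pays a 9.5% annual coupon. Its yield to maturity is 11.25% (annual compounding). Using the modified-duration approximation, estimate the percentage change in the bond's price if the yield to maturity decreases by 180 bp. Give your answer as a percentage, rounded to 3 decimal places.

+8.648%

Periodic yield y = 0.1125. Modified duration first:
  t   CF        PV=CF/(1+0.1125)^t    t·PV
  1       475.00       426.9663       426.9663
  2       475.00       383.7899       767.5799
  3       475.00       344.9797     1,034.9391
  4       475.00       310.0941     1,240.3765
  5       475.00       278.7363     1,393.6814
  6       475.00       250.5495     1,503.2968
  7     5,475.00     2,595.8763    18,171.1338
  Σ                  4,590.9921    24,537.9738
P = 4,590.9921; D_Mac = 5.34481 yrs; D_mod = 5.34481/(1+0.1125) = 4.80432 yrs.
ΔP/P ≈ -D_mod · Δy = -4.80432 × (-0.018) = +0.086478 = +8.6478%.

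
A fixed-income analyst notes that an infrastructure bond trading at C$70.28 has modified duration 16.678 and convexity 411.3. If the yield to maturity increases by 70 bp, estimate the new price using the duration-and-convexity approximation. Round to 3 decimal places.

C$62.783

Duration effect: -D_mod·Δy = -16.678 × (+0.007) = -0.116746
Convexity effect: ½·C·(Δy)² = 0.5 × 411.3 × (0.007)² = +0.01007685
ΔP/P ≈ -0.116746 + 0.01007685 = -0.10666915
New price ≈ 70.28 × (1 - 0.10666915) = 62.783292138.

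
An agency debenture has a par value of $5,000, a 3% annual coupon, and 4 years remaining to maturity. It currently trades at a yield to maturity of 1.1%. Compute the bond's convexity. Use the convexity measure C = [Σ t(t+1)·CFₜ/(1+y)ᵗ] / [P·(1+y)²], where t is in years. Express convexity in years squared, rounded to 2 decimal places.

With y = 0.011:
  t   CF        PV=CF/(1+0.011)^t    t·PV        t(t+1)·PV
  1       150.00       148.3680       148.3680         296.7359
  2       150.00       146.7537       293.5073         880.5220
  3       150.00       145.1569       435.4708       1,741.8832
  4     5,150.00     4,929.4970    19,717.9880      98,589.9400
  Σ                  5,369.7756    20,595.3341     101,509.0811
P = 5,369.7756.
Convexity = Σ t(t+1)·PV / [P·(1+y)²] = 101,509.0811 / (5,369.7756 × 1.022121) = 18.49466.

18.49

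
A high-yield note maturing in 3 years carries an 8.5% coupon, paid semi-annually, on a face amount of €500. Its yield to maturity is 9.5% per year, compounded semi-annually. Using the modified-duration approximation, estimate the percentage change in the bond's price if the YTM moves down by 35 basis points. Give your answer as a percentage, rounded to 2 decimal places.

Periodic yield y = 0.0475. Modified duration first:
  t   CF        PV=CF/(1+0.0475)^t    t·PV
  1        21.25        20.2864        20.2864
  2        21.25        19.3665        38.7330
  3        21.25        18.4883        55.4649
  4        21.25        17.6499        70.5997
  5        21.25        16.8496        84.2478
  6       521.25       394.5680     2,367.4081
  Σ                    487.2087     2,636.7399
P = 487.2087; D_Mac = 5.41193 half-year periods = 2.70597 yrs; D_mod = 2.70597/(1+0.0475) = 2.58326 yrs.
ΔP/P ≈ -D_mod · Δy = -2.58326 × (-0.0035) = +0.009041 = +0.9041%.

+0.90%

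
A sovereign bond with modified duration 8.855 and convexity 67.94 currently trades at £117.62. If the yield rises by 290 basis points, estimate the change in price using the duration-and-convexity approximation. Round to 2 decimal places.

-£26.84

Duration effect: -D_mod·Δy = -8.855 × (+0.029) = -0.256795
Convexity effect: ½·C·(Δy)² = 0.5 × 67.94 × (0.029)² = +0.02856877
ΔP/P ≈ -0.256795 + 0.02856877 = -0.22822623
ΔP ≈ 117.62 × (-0.22822623) = -26.8439691726.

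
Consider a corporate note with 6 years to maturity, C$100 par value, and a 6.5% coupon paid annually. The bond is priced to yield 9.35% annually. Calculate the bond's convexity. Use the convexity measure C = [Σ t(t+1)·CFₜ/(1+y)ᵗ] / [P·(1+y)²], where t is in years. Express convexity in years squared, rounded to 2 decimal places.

With y = 0.0935:
  t   CF        PV=CF/(1+0.0935)^t    t·PV        t(t+1)·PV
  1         6.50         5.9442         5.9442          11.8884
  2         6.50         5.4360        10.8719          32.6157
  3         6.50         4.9712        14.9135          59.6538
  4         6.50         4.5461        18.1844          90.9218
  5         6.50         4.1574        20.7869         124.7213
  6       106.50        62.2927       373.7560       2,616.2918
  Σ                     87.3475       444.4568       2,936.0929
P = 87.3475.
Convexity = Σ t(t+1)·PV / [P·(1+y)²] = 2,936.0929 / (87.3475 × 1.195742) = 28.11137.

28.11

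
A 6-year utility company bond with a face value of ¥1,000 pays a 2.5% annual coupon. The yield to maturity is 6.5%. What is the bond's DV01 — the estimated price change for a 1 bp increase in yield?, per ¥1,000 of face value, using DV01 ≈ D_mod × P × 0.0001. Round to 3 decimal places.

¥0.424

Periodic yield y = 0.065.
  t   CF        PV=CF/(1+0.065)^t    t·PV
  1        25.00        23.4742        23.4742
  2        25.00        22.0415        44.0830
  3        25.00        20.6962        62.0887
  4        25.00        19.4331        77.7323
  5        25.00        18.2470        91.2351
  6     1,025.00       702.4675     4,214.8048
  Σ                    806.3595     4,513.4181
P = 806.3595; D_Mac = 5.59728 yrs; D_mod = 5.25566 yrs.
DV01 ≈ 5.25566 × 806.3595 × 0.0001 = 0.423795.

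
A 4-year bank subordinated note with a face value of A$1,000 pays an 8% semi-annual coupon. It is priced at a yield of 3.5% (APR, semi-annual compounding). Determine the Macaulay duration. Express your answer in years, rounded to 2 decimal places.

Periodic yield y = 0.0175. Discount each cash flow and weight by its period:
  t   CF        PV=CF/(1+0.0175)^t    t·PV
  1        40.00        39.3120        39.3120
  2        40.00        38.6359        77.2718
  3        40.00        37.9714       113.9142
  4        40.00        37.3183       149.2734
  5        40.00        36.6765       183.3825
  6        40.00        36.0457       216.2742
  7        40.00        35.4258       247.9803
  8     1,040.00       905.2280     7,241.8243
  Σ                  1,166.6137     8,269.2327
Price P = Σ PV = 1,166.6137.
Macaulay duration = Σ(t·PV) / P = 8,269.2327 / 1,166.6137 = 7.08824 half-year periods.
In years: 7.08824 / 2 = 3.54412 years.

3.54 years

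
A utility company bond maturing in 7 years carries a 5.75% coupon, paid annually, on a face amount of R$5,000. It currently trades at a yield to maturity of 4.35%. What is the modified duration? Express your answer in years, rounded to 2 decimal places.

Periodic yield y = 0.0435. First find Macaulay duration:
  t   CF        PV=CF/(1+0.0435)^t    t·PV
  1       287.50       275.5151       275.5151
  2       287.50       264.0298       528.0596
  3       287.50       253.0233       759.0699
  4       287.50       242.4756       969.9024
  5       287.50       232.3676     1,161.8380
  6       287.50       222.6810     1,336.0859
  7     5,287.50     3,924.6706    27,472.6939
  Σ                  5,414.7629    32,503.1647
P = 5,414.7629; Macaulay duration = 32,503.1647 / 5,414.7629 = 6.00269 years.
Modified duration = D_Mac / (1 + y) = 6.00269 / 1.0435 = 5.75246 years.

5.75 years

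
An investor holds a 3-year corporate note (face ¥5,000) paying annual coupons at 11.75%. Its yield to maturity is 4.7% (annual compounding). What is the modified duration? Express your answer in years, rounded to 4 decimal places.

Periodic yield y = 0.047. First find Macaulay duration:
  t   CF        PV=CF/(1+0.047)^t    t·PV
  1       587.50       561.1270       561.1270
  2       587.50       535.9379     1,071.8759
  3     5,587.50     4,868.3018    14,604.9053
  Σ                  5,965.3667    16,237.9082
P = 5,965.3667; Macaulay duration = 16,237.9082 / 5,965.3667 = 2.72203 years.
Modified duration = D_Mac / (1 + y) = 2.72203 / 1.047 = 2.59984 years.

2.5998 years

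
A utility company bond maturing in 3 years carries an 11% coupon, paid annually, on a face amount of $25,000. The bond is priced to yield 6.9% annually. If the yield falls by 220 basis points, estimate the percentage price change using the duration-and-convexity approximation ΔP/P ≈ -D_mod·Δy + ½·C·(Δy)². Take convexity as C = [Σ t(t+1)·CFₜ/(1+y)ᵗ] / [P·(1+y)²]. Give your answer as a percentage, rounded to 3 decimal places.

With y = 0.069:
  t   CF        PV=CF/(1+0.069)^t    t·PV        t(t+1)·PV
  1     2,750.00     2,572.4977     2,572.4977       5,144.9953
  2     2,750.00     2,406.4524     4,812.9049      14,438.7147
  3    27,750.00    22,715.8960    68,147.6880     272,590.7521
  Σ                 27,694.8461    75,533.0906     292,174.4621
P = 27,694.8461; D_Mac = 2.72733 yrs; D_mod = 2.55129 yrs; C = 9.23183.
Duration effect: -2.55129 × (-0.022) = +0.056128
Convexity effect: 0.5 × 9.23183 × (-0.022)² = +0.0022341
ΔP/P ≈ +0.056128 + 0.0022341 = +0.058363 = +5.8363%.

+5.836%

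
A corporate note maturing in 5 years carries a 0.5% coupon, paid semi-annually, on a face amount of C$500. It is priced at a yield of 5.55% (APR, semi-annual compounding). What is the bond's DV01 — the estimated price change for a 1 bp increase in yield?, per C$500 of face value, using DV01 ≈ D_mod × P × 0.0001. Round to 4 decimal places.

C$0.1878

Periodic yield y = 0.02775.
  t   CF        PV=CF/(1+0.02775)^t    t·PV
  1         1.25         1.2162         1.2162
  2         1.25         1.1834         2.3668
  3         1.25         1.1515         3.4544
  4         1.25         1.1204         4.4815
  5         1.25         1.0901         5.4506
  6         1.25         1.0607         6.3641
  7         1.25         1.0320         7.2243
  8         1.25         1.0042         8.0334
  9         1.25         0.9771         8.7936
  10      501.25       381.2234     3,812.2338
  Σ                    391.0589     3,859.6187
P = 391.0589; D_Mac = 9.86966 half-year periods = 4.93483 yrs; D_mod = 4.80159 yrs.
DV01 ≈ 4.80159 × 391.0589 × 0.0001 = 0.187770.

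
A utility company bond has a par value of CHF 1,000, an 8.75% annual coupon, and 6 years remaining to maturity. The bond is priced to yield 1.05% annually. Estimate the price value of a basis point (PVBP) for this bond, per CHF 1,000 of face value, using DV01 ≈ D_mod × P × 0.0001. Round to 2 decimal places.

CHF 0.73

Periodic yield y = 0.0105.
  t   CF        PV=CF/(1+0.0105)^t    t·PV
  1        87.50        86.5908        86.5908
  2        87.50        85.6910       171.3821
  3        87.50        84.8006       254.4019
  4        87.50        83.9195       335.6779
  5        87.50        83.0475       415.2374
  6     1,087.50     1,021.4365     6,128.6188
  Σ                  1,445.4859     7,391.9089
P = 1,445.4859; D_Mac = 5.11379 yrs; D_mod = 5.06065 yrs.
DV01 ≈ 5.06065 × 1,445.4859 × 0.0001 = 0.731510.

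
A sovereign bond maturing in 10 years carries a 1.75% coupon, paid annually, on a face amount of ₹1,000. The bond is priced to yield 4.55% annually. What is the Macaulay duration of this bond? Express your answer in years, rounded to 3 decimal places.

9.137 years

Periodic yield y = 0.0455. Discount each cash flow and weight by its year:
  t   CF        PV=CF/(1+0.0455)^t    t·PV
  1        17.50        16.7384        16.7384
  2        17.50        16.0099        32.0199
  3        17.50        15.3132        45.9396
  4        17.50        14.6468        58.5871
  5        17.50        14.0093        70.0467
  6        17.50        13.3997        80.3980
  7        17.50        12.8165        89.7156
  8        17.50        12.2587        98.0699
  9        17.50        11.7252       105.5272
  10    1,017.50       652.0697     6,520.6974
  Σ                    778.9876     7,117.7397
Price P = Σ PV = 778.9876.
Macaulay duration = Σ(t·PV) / P = 7,117.7397 / 778.9876 = 9.13717 years.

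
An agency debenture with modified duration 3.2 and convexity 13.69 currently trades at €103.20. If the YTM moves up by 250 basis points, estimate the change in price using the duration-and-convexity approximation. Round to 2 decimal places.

Duration effect: -D_mod·Δy = -3.2 × (+0.025) = -0.080000
Convexity effect: ½·C·(Δy)² = 0.5 × 13.69 × (0.025)² = +0.004278125
ΔP/P ≈ -0.080000 + 0.004278125 = -0.075721875
ΔP ≈ 103.20 × (-0.075721875) = -7.8144975.

-€7.81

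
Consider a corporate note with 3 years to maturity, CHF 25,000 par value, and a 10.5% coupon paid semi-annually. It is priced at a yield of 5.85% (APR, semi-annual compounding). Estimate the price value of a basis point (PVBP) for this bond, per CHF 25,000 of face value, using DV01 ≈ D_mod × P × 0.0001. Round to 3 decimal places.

CHF 7.312

Periodic yield y = 0.02925.
  t   CF        PV=CF/(1+0.02925)^t    t·PV
  1     1,312.50     1,275.2004     1,275.2004
  2     1,312.50     1,238.9608     2,477.9216
  3     1,312.50     1,203.7511     3,611.2532
  4     1,312.50     1,169.5420     4,678.1679
  5     1,312.50     1,136.3050     5,681.5252
  6    26,312.50    22,132.8255   132,796.9528
  Σ                 28,156.5847   150,521.0210
P = 28,156.5847; D_Mac = 5.34586 half-year periods = 2.67293 yrs; D_mod = 2.59697 yrs.
DV01 ≈ 2.59697 × 28,156.5847 × 0.0001 = 7.312170.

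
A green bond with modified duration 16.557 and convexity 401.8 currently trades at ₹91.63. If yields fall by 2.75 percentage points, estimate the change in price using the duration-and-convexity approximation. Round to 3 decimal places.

Duration effect: -D_mod·Δy = -16.557 × (-0.0275) = +0.4553175
Convexity effect: ½·C·(Δy)² = 0.5 × 401.8 × (-0.0275)² = +0.151930625
ΔP/P ≈ +0.4553175 + 0.151930625 = +0.607248125
ΔP ≈ 91.63 × (+0.607248125) = +55.64214569375.

+₹55.642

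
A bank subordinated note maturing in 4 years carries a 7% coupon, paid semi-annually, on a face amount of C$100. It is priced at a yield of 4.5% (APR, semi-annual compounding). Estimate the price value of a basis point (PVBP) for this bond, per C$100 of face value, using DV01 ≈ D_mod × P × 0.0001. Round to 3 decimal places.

Periodic yield y = 0.0225.
  t   CF        PV=CF/(1+0.0225)^t    t·PV
  1         3.50         3.4230         3.4230
  2         3.50         3.3477         6.6953
  3         3.50         3.2740         9.8220
  4         3.50         3.2020        12.8078
  5         3.50         3.1315        15.6575
  6         3.50         3.0626        18.3755
  7         3.50         2.9952        20.9664
  8       103.50        86.6231       692.9850
  Σ                    109.0590       780.7324
P = 109.0590; D_Mac = 7.15881 half-year periods = 3.57940 yrs; D_mod = 3.50064 yrs.
DV01 ≈ 3.50064 × 109.0590 × 0.0001 = 0.038178.

C$0.038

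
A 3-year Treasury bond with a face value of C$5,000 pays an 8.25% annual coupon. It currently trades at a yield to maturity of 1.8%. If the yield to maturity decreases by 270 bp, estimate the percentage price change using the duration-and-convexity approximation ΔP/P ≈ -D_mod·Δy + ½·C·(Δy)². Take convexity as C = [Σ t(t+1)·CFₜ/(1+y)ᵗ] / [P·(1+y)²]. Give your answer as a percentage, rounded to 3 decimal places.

With y = 0.018:
  t   CF        PV=CF/(1+0.018)^t    t·PV        t(t+1)·PV
  1       412.50       405.2063       405.2063         810.4126
  2       412.50       398.0415       796.0831       2,388.2492
  3     5,412.50     5,130.4396    15,391.3187      61,565.2747
  Σ                  5,933.6874    16,592.6080      64,763.9365
P = 5,933.6874; D_Mac = 2.79634 yrs; D_mod = 2.74690 yrs; C = 10.53205.
Duration effect: -2.74690 × (-0.027) = +0.074166
Convexity effect: 0.5 × 10.53205 × (-0.027)² = +0.0038389
ΔP/P ≈ +0.074166 + 0.0038389 = +0.078005 = +7.8005%.

+7.801%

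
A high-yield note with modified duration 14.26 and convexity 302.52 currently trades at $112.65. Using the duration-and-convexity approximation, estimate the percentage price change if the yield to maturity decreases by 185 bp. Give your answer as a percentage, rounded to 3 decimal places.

Duration effect: -D_mod·Δy = -14.26 × (-0.0185) = +0.263810
Convexity effect: ½·C·(Δy)² = 0.5 × 302.52 × (-0.0185)² = +0.051768735
ΔP/P ≈ +0.263810 + 0.051768735 = +0.315578735
= +31.5578735%.

+31.558%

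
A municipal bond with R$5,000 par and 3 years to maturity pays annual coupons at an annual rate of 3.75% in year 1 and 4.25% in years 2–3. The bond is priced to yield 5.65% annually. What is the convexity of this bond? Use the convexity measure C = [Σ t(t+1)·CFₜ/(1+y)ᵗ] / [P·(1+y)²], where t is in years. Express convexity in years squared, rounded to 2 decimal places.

10.21

With y = 0.0565:
  t   CF        PV=CF/(1+0.0565)^t    t·PV        t(t+1)·PV
  1       187.50       177.4728       177.4728         354.9456
  2       212.50       190.3794       380.7588       1,142.2763
  3     5,212.50     4,420.1557    13,260.4670      53,041.8679
  Σ                  4,788.0078    13,818.6986      54,539.0898
P = 4,788.0078.
Convexity = Σ t(t+1)·PV / [P·(1+y)²] = 54,539.0898 / (4,788.0078 × 1.116192) = 10.20502.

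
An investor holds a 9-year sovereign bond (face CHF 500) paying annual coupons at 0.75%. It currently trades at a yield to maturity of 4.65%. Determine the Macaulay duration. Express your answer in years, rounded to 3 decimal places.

8.676 years

Periodic yield y = 0.0465. Discount each cash flow and weight by its year:
  t   CF        PV=CF/(1+0.0465)^t    t·PV
  1         3.75         3.5834         3.5834
  2         3.75         3.4242         6.8483
  3         3.75         3.2720         9.8160
  4         3.75         3.1266        12.5065
  5         3.75         2.9877        14.9384
  6         3.75         2.8549        17.1296
  7         3.75         2.7281        19.0965
  8         3.75         2.6069        20.8549
  9       503.75       334.6278     3,011.6498
  Σ                    359.2115     3,116.4234
Price P = Σ PV = 359.2115.
Macaulay duration = Σ(t·PV) / P = 3,116.4234 / 359.2115 = 8.67574 years.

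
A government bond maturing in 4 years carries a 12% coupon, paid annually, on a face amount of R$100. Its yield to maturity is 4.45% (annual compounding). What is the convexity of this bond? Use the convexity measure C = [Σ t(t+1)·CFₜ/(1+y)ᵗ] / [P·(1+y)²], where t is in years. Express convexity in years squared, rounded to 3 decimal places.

15.123

With y = 0.0445:
  t   CF        PV=CF/(1+0.0445)^t    t·PV        t(t+1)·PV
  1        12.00        11.4888        11.4888          22.9775
  2        12.00        10.9993        21.9986          65.9957
  3        12.00        10.5307        31.5920         126.3680
  4       112.00        94.0988       376.3953       1,881.9767
  Σ                    127.1175       441.4747       2,097.3179
P = 127.1175.
Convexity = Σ t(t+1)·PV / [P·(1+y)²] = 2,097.3179 / (127.1175 × 1.090980) = 15.12314.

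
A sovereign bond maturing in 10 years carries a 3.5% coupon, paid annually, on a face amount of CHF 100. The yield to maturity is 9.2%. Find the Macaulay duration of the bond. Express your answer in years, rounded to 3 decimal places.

8.178 years

Periodic yield y = 0.092. Discount each cash flow and weight by its year:
  t   CF        PV=CF/(1+0.092)^t    t·PV
  1         3.50         3.2051         3.2051
  2         3.50         2.9351         5.8702
  3         3.50         2.6878         8.0635
  4         3.50         2.4614         9.8455
  5         3.50         2.2540        11.2700
  6         3.50         2.0641        12.3846
  7         3.50         1.8902        13.2315
  8         3.50         1.7310        13.8477
  9         3.50         1.5851        14.2662
  10      103.50        42.9254       429.2536
  Σ                     63.7392       521.2378
Price P = Σ PV = 63.7392.
Macaulay duration = Σ(t·PV) / P = 521.2378 / 63.7392 = 8.17767 years.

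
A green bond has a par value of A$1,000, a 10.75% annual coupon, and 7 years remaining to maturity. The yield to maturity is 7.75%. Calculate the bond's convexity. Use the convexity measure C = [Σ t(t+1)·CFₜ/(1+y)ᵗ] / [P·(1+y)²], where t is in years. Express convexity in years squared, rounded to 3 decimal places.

33.683

With y = 0.0775:
  t   CF        PV=CF/(1+0.0775)^t    t·PV        t(t+1)·PV
  1       107.50        99.7680        99.7680         199.5360
  2       107.50        92.5921       185.1842         555.5526
  3       107.50        85.9323       257.7970       1,031.1881
  4       107.50        79.7516       319.0064       1,595.0318
  5       107.50        74.0154       370.0770       2,220.4619
  6       107.50        68.6918       412.1507       2,885.0549
  7     1,107.50       656.7843     4,597.4903      36,779.9225
  Σ                  1,157.5355     6,241.4735      45,266.7477
P = 1,157.5355.
Convexity = Σ t(t+1)·PV / [P·(1+y)²] = 45,266.7477 / (1,157.5355 × 1.161006) = 33.68297.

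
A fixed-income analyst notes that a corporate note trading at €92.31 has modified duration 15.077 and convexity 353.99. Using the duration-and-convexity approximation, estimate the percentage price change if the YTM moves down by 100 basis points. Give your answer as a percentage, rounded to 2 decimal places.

Duration effect: -D_mod·Δy = -15.077 × (-0.01) = +0.150770
Convexity effect: ½·C·(Δy)² = 0.5 × 353.99 × (-0.01)² = +0.0176995
ΔP/P ≈ +0.150770 + 0.0176995 = +0.1684695
= +16.84695%.

+16.85%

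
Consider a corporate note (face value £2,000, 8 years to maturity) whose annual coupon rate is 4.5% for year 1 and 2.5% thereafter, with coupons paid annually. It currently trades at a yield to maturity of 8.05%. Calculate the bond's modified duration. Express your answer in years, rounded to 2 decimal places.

Periodic yield y = 0.0805. First find Macaulay duration:
  t   CF        PV=CF/(1+0.0805)^t    t·PV
  1        90.00        83.2948        83.2948
  2        50.00        42.8273        85.6546
  3        50.00        39.6365       118.9096
  4        50.00        36.6835       146.7341
  5        50.00        33.9505       169.7525
  6        50.00        31.4211       188.5266
  7        50.00        29.0801       203.5610
  8     2,050.00     1,103.4577     8,827.6616
  Σ                  1,400.3515     9,824.0947
P = 1,400.3515; Macaulay duration = 9,824.0947 / 1,400.3515 = 7.01545 years.
Modified duration = D_Mac / (1 + y) = 7.01545 / 1.0805 = 6.49278 years.

6.49 years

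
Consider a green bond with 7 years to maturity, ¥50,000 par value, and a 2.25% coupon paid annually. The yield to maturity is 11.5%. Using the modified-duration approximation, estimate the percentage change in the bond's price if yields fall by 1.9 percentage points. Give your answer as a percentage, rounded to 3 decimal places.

Periodic yield y = 0.115. Modified duration first:
  t   CF        PV=CF/(1+0.115)^t    t·PV
  1     1,125.00     1,008.9686     1,008.9686
  2     1,125.00       904.9046     1,809.8092
  3     1,125.00       811.5736     2,434.7209
  4     1,125.00       727.8687     2,911.4749
  5     1,125.00       652.7971     3,263.9853
  6     1,125.00       585.4682     3,512.8093
  7    51,125.00    23,862.1323   167,034.9261
  Σ                 28,553.7131   181,976.6941
P = 28,553.7131; D_Mac = 6.37314 yrs; D_mod = 6.37314/(1+0.115) = 5.71582 yrs.
ΔP/P ≈ -D_mod · Δy = -5.71582 × (-0.019) = +0.108601 = +10.8601%.

+10.860%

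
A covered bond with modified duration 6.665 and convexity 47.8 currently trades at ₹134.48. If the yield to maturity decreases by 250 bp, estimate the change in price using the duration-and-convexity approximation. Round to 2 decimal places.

+₹24.42

Duration effect: -D_mod·Δy = -6.665 × (-0.025) = +0.166625
Convexity effect: ½·C·(Δy)² = 0.5 × 47.8 × (-0.025)² = +0.0149375
ΔP/P ≈ +0.166625 + 0.0149375 = +0.1815625
ΔP ≈ 134.48 × (+0.1815625) = +24.416525.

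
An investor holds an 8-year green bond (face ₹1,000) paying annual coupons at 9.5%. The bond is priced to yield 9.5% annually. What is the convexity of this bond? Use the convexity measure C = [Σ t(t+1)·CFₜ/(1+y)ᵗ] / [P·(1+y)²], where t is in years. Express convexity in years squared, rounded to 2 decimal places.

39.97

With y = 0.095:
  t   CF        PV=CF/(1+0.095)^t    t·PV        t(t+1)·PV
  1        95.00        86.7580        86.7580         173.5160
  2        95.00        79.2310       158.4621         475.3863
  3        95.00        72.3571       217.0713         868.2854
  4        95.00        66.0796       264.3182       1,321.5912
  5        95.00        60.3466       301.7331       1,810.3988
  6        95.00        55.1111       330.6665       2,314.6652
  7        95.00        50.3297       352.3082       2,818.4660
  8     1,095.00       529.7868     4,238.2947      38,144.6524
  Σ                  1,000.0000     5,949.6122      47,926.9613
P = 1,000.0000.
Convexity = Σ t(t+1)·PV / [P·(1+y)²] = 47,926.9613 / (1,000.0000 × 1.199025) = 39.97161.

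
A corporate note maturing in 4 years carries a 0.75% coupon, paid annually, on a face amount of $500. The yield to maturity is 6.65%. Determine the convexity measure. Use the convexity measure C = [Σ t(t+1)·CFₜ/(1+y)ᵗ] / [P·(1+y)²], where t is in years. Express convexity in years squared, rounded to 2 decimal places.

With y = 0.0665:
  t   CF        PV=CF/(1+0.0665)^t    t·PV        t(t+1)·PV
  1         3.75         3.5162         3.5162           7.0323
  2         3.75         3.2969         6.5939          19.7816
  3         3.75         3.0914         9.2741          37.0962
  4       503.75       389.3782     1,557.5128       7,787.5638
  Σ                    399.2826     1,576.8968       7,851.4739
P = 399.2826.
Convexity = Σ t(t+1)·PV / [P·(1+y)²] = 7,851.4739 / (399.2826 × 1.137422) = 17.28817.

17.29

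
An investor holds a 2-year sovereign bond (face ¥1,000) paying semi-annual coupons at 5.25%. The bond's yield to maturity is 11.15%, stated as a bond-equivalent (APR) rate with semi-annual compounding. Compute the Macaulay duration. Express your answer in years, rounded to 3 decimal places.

1.920 years

Periodic yield y = 0.05575. Discount each cash flow and weight by its period:
  t   CF        PV=CF/(1+0.05575)^t    t·PV
  1        26.25        24.8638        24.8638
  2        26.25        23.5509        47.1018
  3        26.25        22.3073        66.9218
  4     1,026.25       826.0547     3,304.2188
  Σ                    896.7767     3,443.1062
Price P = Σ PV = 896.7767.
Macaulay duration = Σ(t·PV) / P = 3,443.1062 / 896.7767 = 3.83942 half-year periods.
In years: 3.83942 / 2 = 1.91971 years.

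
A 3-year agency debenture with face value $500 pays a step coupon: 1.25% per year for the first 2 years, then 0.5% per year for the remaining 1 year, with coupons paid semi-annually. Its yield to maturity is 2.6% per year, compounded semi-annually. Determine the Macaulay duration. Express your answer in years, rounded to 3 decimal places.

2.954 years

Periodic yield y = 0.013. Discount each cash flow and weight by its period:
  t   CF        PV=CF/(1+0.013)^t    t·PV
  1        3.125         3.0849         3.0849
  2        3.125         3.0453         6.0906
  3        3.125         3.0062         9.0187
  4        3.125         2.9676        11.8706
  5        1.250         1.1718         5.8591
  6      501.250       463.8715     2,783.2291
  Σ                    477.1474     2,819.1531
Price P = Σ PV = 477.1474.
Macaulay duration = Σ(t·PV) / P = 2,819.1531 / 477.1474 = 5.90835 half-year periods.
In years: 5.90835 / 2 = 2.95417 years.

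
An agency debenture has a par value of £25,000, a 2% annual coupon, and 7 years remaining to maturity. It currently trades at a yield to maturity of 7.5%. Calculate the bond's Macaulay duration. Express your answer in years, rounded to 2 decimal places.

6.51 years

Periodic yield y = 0.075. Discount each cash flow and weight by its year:
  t   CF        PV=CF/(1+0.075)^t    t·PV
  1       500.00       465.1163       465.1163
  2       500.00       432.6663       865.3326
  3       500.00       402.4803     1,207.4409
  4       500.00       374.4003     1,497.6011
  5       500.00       348.2793     1,741.3966
  6       500.00       323.9808     1,943.8846
  7    25,500.00    15,370.2500   107,591.7498
  Σ                 17,717.1732   115,312.5218
Price P = Σ PV = 17,717.1732.
Macaulay duration = Σ(t·PV) / P = 115,312.5218 / 17,717.1732 = 6.50852 years.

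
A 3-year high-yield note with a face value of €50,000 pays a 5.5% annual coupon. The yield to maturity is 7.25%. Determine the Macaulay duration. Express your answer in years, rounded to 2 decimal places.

Periodic yield y = 0.0725. Discount each cash flow and weight by its year:
  t   CF        PV=CF/(1+0.0725)^t    t·PV
  1     2,750.00     2,564.1026     2,564.1026
  2     2,750.00     2,390.7716     4,781.5432
  3    52,750.00    42,759.2975   128,277.8925
  Σ                 47,714.1717   135,623.5383
Price P = Σ PV = 47,714.1717.
Macaulay duration = Σ(t·PV) / P = 135,623.5383 / 47,714.1717 = 2.84242 years.

2.84 years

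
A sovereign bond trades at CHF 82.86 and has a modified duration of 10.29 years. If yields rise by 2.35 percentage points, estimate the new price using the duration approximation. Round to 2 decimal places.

CHF 62.82

Duration approximation: ΔP/P ≈ -D_mod · Δy = -10.29 × (+0.0235) = -0.241815.
New price ≈ 82.86 × (1 - 0.241815) = 62.8232091.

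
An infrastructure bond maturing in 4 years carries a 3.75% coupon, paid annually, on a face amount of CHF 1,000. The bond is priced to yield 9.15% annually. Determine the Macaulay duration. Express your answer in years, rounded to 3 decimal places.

Periodic yield y = 0.0915. Discount each cash flow and weight by its year:
  t   CF        PV=CF/(1+0.0915)^t    t·PV
  1        37.50        34.3564        34.3564
  2        37.50        31.4763        62.9526
  3        37.50        28.8377        86.5130
  4     1,037.50       730.9592     2,923.8369
  Σ                    825.6296     3,107.6589
Price P = Σ PV = 825.6296.
Macaulay duration = Σ(t·PV) / P = 3,107.6589 / 825.6296 = 3.76399 years.

3.764 years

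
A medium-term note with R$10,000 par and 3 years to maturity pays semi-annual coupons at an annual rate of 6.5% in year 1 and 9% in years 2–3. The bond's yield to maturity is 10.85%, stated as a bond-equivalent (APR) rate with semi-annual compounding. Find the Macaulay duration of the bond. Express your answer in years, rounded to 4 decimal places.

Periodic yield y = 0.05425. Discount each cash flow and weight by its period:
  t   CF        PV=CF/(1+0.05425)^t    t·PV
  1       325.00       308.2760       308.2760
  2       325.00       292.4126       584.8253
  3       450.00       384.0446     1,152.1339
  4       450.00       364.2823     1,457.1292
  5       450.00       345.5369     1,727.6846
  6    10,450.00     7,611.2263    45,667.3575
  Σ                  9,305.7788    50,897.4066
Price P = Σ PV = 9,305.7788.
Macaulay duration = Σ(t·PV) / P = 50,897.4066 / 9,305.7788 = 5.46944 half-year periods.
In years: 5.46944 / 2 = 2.73472 years.

2.7347 years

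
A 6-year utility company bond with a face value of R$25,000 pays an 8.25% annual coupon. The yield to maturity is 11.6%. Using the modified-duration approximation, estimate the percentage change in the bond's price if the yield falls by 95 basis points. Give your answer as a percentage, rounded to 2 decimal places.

Periodic yield y = 0.116. Modified duration first:
  t   CF        PV=CF/(1+0.116)^t    t·PV
  1     2,062.50     1,848.1183     1,848.1183
  2     2,062.50     1,656.0200     3,312.0399
  3     2,062.50     1,483.8889     4,451.6666
  4     2,062.50     1,329.6495     5,318.5981
  5     2,062.50     1,191.4422     5,957.2111
  6    27,062.50    14,008.2133    84,049.2798
  Σ                 21,517.3321   104,936.9137
P = 21,517.3321; D_Mac = 4.87686 yrs; D_mod = 4.87686/(1+0.116) = 4.36994 yrs.
ΔP/P ≈ -D_mod · Δy = -4.36994 × (-0.0095) = +0.041514 = +4.1514%.

+4.15%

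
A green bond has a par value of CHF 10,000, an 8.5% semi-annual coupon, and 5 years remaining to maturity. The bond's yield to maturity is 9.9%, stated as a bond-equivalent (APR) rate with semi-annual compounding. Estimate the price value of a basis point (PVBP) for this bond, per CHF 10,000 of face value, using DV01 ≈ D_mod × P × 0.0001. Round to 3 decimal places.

Periodic yield y = 0.0495.
  t   CF        PV=CF/(1+0.0495)^t    t·PV
  1       425.00       404.9547       404.9547
  2       425.00       385.8549       771.7098
  3       425.00       367.6560     1,102.9679
  4       425.00       350.3153     1,401.2614
  5       425.00       333.7926     1,668.9630
  6       425.00       318.0492     1,908.2950
  7       425.00       303.0483     2,121.3380
  8       425.00       288.7549     2,310.0393
  9       425.00       275.1357     2,476.2213
  10   10,425.00     6,430.6020    64,306.0205
  Σ                  9,458.1637    78,471.7710
P = 9,458.1637; D_Mac = 8.29672 half-year periods = 4.14836 yrs; D_mod = 3.95270 yrs.
DV01 ≈ 3.95270 × 9,458.1637 × 0.0001 = 3.738531.

CHF 3.739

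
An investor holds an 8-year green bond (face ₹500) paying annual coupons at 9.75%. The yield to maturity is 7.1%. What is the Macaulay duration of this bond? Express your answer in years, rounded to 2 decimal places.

Periodic yield y = 0.071. Discount each cash flow and weight by its year:
  t   CF        PV=CF/(1+0.071)^t    t·PV
  1        48.75        45.5182        45.5182
  2        48.75        42.5007        85.0013
  3        48.75        39.6832       119.0495
  4        48.75        37.0524       148.2097
  5        48.75        34.5961       172.9805
  6        48.75        32.3026       193.8157
  7        48.75        30.1612       211.1283
  8       548.75       316.9996     2,535.9971
  Σ                    578.8140     3,511.7004
Price P = Σ PV = 578.8140.
Macaulay duration = Σ(t·PV) / P = 3,511.7004 / 578.8140 = 6.06706 years.

6.07 years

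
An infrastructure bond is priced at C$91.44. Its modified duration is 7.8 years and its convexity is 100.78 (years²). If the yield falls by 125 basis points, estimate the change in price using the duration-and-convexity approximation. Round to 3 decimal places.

Duration effect: -D_mod·Δy = -7.8 × (-0.0125) = +0.097500
Convexity effect: ½·C·(Δy)² = 0.5 × 100.78 × (-0.0125)² = +0.0078734375
ΔP/P ≈ +0.097500 + 0.0078734375 = +0.1053734375
ΔP ≈ 91.44 × (+0.1053734375) = +9.635347125.

+C$9.635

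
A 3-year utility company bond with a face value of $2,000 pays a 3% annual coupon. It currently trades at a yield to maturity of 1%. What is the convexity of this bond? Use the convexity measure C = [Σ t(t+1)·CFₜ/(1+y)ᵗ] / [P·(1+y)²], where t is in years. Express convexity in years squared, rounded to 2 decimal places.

11.33

With y = 0.01:
  t   CF        PV=CF/(1+0.01)^t    t·PV        t(t+1)·PV
  1        60.00        59.4059        59.4059         118.8119
  2        60.00        58.8178       117.6355         352.9066
  3     2,060.00     1,999.4157     5,998.2471      23,992.9885
  Σ                  2,117.6394     6,175.2886      24,464.7069
P = 2,117.6394.
Convexity = Σ t(t+1)·PV / [P·(1+y)²] = 24,464.7069 / (2,117.6394 × 1.020100) = 11.32518.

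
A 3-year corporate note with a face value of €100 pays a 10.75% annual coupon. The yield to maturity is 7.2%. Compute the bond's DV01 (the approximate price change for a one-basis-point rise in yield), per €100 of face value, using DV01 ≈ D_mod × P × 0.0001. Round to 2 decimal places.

Periodic yield y = 0.072.
  t   CF        PV=CF/(1+0.072)^t    t·PV
  1        10.75        10.0280        10.0280
  2        10.75         9.3545        18.7089
  3       110.75        89.8999       269.6998
  Σ                    109.2824       298.4367
P = 109.2824; D_Mac = 2.73088 yrs; D_mod = 2.54746 yrs.
DV01 ≈ 2.54746 × 109.2824 × 0.0001 = 0.027839.

€0.03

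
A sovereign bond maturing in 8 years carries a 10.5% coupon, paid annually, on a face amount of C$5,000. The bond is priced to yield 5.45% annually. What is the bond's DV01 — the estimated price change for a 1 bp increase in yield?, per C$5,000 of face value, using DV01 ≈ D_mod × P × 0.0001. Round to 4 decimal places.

Periodic yield y = 0.0545.
  t   CF        PV=CF/(1+0.0545)^t    t·PV
  1       525.00       497.8663       497.8663
  2       525.00       472.1349       944.2699
  3       525.00       447.7335     1,343.2004
  4       525.00       424.5931     1,698.3725
  5       525.00       402.6488     2,013.2439
  6       525.00       381.8386     2,291.0314
  7       525.00       362.1039     2,534.7274
  8     5,525.00     3,613.7625    28,910.1002
  Σ                  6,602.6816    40,232.8120
P = 6,602.6816; D_Mac = 6.09340 yrs; D_mod = 5.77848 yrs.
DV01 ≈ 5.77848 × 6,602.6816 × 0.0001 = 3.815345.

C$3.8153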